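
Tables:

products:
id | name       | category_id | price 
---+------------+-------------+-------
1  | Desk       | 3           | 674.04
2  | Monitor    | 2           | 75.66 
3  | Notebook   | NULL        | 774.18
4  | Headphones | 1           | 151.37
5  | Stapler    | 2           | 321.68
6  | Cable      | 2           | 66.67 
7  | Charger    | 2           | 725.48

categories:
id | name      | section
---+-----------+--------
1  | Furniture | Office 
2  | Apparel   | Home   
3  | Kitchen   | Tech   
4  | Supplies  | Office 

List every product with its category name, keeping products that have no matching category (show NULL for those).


LEFT JOIN keeps every row from products (the left table); where category_id has no match in categories, the category columns become NULL. Walk through each product:
  - product 1 (Desk): category_id=3 -> matches Kitchen
  - product 2 (Monitor): category_id=2 -> matches Apparel
  - product 3 (Notebook): category_id=NULL, no match -> kept with NULL
  - product 4 (Headphones): category_id=1 -> matches Furniture
  - product 5 (Stapler): category_id=2 -> matches Apparel
  - product 6 (Cable): category_id=2 -> matches Apparel
  - product 7 (Charger): category_id=2 -> matches Apparel
All 7 rows appear; 1 has NULL category.

SQL:
SELECT a.name, b.name AS category
FROM products a
LEFT JOIN categories b ON a.category_id = b.id

Result:
name       | category 
-----------+----------
Desk       | Kitchen  
Monitor    | Apparel  
Notebook   | NULL     
Headphones | Furniture
Stapler    | Apparel  
Cable      | Apparel  
Charger    | Apparel  


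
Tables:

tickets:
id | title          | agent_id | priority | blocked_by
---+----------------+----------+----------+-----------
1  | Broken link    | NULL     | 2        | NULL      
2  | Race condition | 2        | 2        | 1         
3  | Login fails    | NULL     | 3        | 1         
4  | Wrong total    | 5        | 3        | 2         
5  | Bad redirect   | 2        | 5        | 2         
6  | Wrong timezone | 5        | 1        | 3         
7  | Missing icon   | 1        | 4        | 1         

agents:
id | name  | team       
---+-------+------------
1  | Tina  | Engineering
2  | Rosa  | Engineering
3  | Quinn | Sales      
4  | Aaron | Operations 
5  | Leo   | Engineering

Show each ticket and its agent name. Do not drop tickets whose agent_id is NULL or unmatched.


LEFT JOIN keeps every row from tickets (the left table); where agent_id has no match in agents, the agent columns become NULL. Walk through each ticket:
  - ticket 1 (Broken link): agent_id=NULL, no match -> kept with NULL
  - ticket 2 (Race condition): agent_id=2 -> matches Rosa
  - ticket 3 (Login fails): agent_id=NULL, no match -> kept with NULL
  - ticket 4 (Wrong total): agent_id=5 -> matches Leo
  - ticket 5 (Bad redirect): agent_id=2 -> matches Rosa
  - ticket 6 (Wrong timezone): agent_id=5 -> matches Leo
  - ticket 7 (Missing icon): agent_id=1 -> matches Tina
All 7 rows appear; 2 have NULL agent.

SQL:
SELECT a.title, b.name AS agent
FROM tickets a
LEFT JOIN agents b ON a.agent_id = b.id

Result:
title          | agent
---------------+------
Broken link    | NULL 
Race condition | Rosa 
Login fails    | NULL 
Wrong total    | Leo  
Bad redirect   | Rosa 
Wrong timezone | Leo  
Missing icon   | Tina 


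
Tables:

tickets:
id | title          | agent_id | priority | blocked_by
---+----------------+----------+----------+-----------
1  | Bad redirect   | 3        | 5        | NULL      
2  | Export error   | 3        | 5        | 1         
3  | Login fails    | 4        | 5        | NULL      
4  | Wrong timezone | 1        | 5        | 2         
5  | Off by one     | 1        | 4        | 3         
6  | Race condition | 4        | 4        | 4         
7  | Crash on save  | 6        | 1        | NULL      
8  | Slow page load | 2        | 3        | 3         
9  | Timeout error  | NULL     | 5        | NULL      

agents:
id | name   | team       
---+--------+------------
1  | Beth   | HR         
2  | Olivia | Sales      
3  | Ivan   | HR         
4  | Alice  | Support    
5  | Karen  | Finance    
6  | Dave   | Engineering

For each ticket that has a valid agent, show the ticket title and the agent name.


INNER JOIN keeps only tickets rows whose agent_id matches an id in agents. Walk through each ticket:
  - ticket 1 (Bad redirect): agent_id=3 -> matches Ivan
  - ticket 2 (Export error): agent_id=3 -> matches Ivan
  - ticket 3 (Login fails): agent_id=4 -> matches Alice
  - ticket 4 (Wrong timezone): agent_id=1 -> matches Beth
  - ticket 5 (Off by one): agent_id=1 -> matches Beth
  - ticket 6 (Race condition): agent_id=4 -> matches Alice
  - ticket 7 (Crash on save): agent_id=6 -> matches Dave
  - ticket 8 (Slow page load): agent_id=2 -> matches Olivia
  - ticket 9 (Timeout error): agent_id=NULL, no match -> dropped
So 1 of 9 rows is dropped.

SQL:
SELECT a.title, b.name AS agent
FROM tickets a
INNER JOIN agents b ON a.agent_id = b.id

Result:
title          | agent 
---------------+-------
Bad redirect   | Ivan  
Export error   | Ivan  
Login fails    | Alice 
Wrong timezone | Beth  
Off by one     | Beth  
Race condition | Alice 
Crash on save  | Dave  
Slow page load | Olivia


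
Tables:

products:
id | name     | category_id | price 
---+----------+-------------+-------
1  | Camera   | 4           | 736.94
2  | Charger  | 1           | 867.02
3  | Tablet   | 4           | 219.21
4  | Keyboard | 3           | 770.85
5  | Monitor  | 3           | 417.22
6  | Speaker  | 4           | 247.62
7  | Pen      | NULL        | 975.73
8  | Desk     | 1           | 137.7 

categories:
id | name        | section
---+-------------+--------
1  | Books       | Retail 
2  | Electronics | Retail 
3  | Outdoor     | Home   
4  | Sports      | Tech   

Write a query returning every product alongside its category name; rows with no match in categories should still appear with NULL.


LEFT JOIN keeps every row from products (the left table); where category_id has no match in categories, the category columns become NULL. Walk through each product:
  - product 1 (Camera): category_id=4 -> matches Sports
  - product 2 (Charger): category_id=1 -> matches Books
  - product 3 (Tablet): category_id=4 -> matches Sports
  - product 4 (Keyboard): category_id=3 -> matches Outdoor
  - product 5 (Monitor): category_id=3 -> matches Outdoor
  - product 6 (Speaker): category_id=4 -> matches Sports
  - product 7 (Pen): category_id=NULL, no match -> kept with NULL
  - product 8 (Desk): category_id=1 -> matches Books
All 8 rows appear; 1 has NULL category.

SQL:
SELECT a.name, b.name AS category
FROM products a
LEFT JOIN categories b ON a.category_id = b.id

Result:
name     | category
---------+---------
Camera   | Sports  
Charger  | Books   
Tablet   | Sports  
Keyboard | Outdoor 
Monitor  | Outdoor 
Speaker  | Sports  
Pen      | NULL    
Desk     | Books   


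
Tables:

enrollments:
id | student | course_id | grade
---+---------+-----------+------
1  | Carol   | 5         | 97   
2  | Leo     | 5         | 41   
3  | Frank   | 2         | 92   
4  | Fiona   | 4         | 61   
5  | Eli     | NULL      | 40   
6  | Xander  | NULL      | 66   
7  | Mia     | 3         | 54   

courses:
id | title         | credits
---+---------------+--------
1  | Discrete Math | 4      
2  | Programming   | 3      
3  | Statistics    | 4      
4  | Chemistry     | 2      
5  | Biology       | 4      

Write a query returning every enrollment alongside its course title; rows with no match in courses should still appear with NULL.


LEFT JOIN keeps every row from enrollments (the left table); where course_id has no match in courses, the course columns become NULL. Walk through each enrollment:
  - enrollment 1 (Carol): course_id=5 -> matches Biology
  - enrollment 2 (Leo): course_id=5 -> matches Biology
  - enrollment 3 (Frank): course_id=2 -> matches Programming
  - enrollment 4 (Fiona): course_id=4 -> matches Chemistry
  - enrollment 5 (Eli): course_id=NULL, no match -> kept with NULL
  - enrollment 6 (Xander): course_id=NULL, no match -> kept with NULL
  - enrollment 7 (Mia): course_id=3 -> matches Statistics
All 7 rows appear; 2 have NULL course.

SQL:
SELECT a.student, b.title AS course
FROM enrollments a
LEFT JOIN courses b ON a.course_id = b.id

Result:
student | course     
--------+------------
Carol   | Biology    
Leo     | Biology    
Frank   | Programming
Fiona   | Chemistry  
Eli     | NULL       
Xander  | NULL       
Mia     | Statistics 


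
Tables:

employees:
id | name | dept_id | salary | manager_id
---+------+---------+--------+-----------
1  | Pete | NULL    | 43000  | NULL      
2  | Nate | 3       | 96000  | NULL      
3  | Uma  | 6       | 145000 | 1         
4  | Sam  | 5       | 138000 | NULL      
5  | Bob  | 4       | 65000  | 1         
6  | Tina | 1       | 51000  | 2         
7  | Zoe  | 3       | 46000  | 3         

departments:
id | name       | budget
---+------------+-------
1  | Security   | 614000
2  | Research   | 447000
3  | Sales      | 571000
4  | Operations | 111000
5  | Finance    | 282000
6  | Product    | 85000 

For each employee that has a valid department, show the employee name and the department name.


INNER JOIN keeps only employees rows whose dept_id matches an id in departments. Walk through each employee:
  - employee 1 (Pete): dept_id=NULL, no match -> dropped
  - employee 2 (Nate): dept_id=3 -> matches Sales
  - employee 3 (Uma): dept_id=6 -> matches Product
  - employee 4 (Sam): dept_id=5 -> matches Finance
  - employee 5 (Bob): dept_id=4 -> matches Operations
  - employee 6 (Tina): dept_id=1 -> matches Security
  - employee 7 (Zoe): dept_id=3 -> matches Sales
So 1 of 7 rows is dropped.

SQL:
SELECT a.name, b.name AS department
FROM employees a
INNER JOIN departments b ON a.dept_id = b.id

Result:
name | department
-----+-----------
Nate | Sales     
Uma  | Product   
Sam  | Finance   
Bob  | Operations
Tina | Security  
Zoe  | Sales     


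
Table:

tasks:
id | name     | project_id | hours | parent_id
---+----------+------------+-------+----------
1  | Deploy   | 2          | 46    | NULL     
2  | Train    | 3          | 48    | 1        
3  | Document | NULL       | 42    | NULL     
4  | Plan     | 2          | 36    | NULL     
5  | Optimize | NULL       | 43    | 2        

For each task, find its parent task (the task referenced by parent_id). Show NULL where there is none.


This is a self-join: tasks is joined to a second copy of itself, matching each row's parent_id to another row's id. Use LEFT JOIN so rows with parent_id=NULL are kept.
  - task 1 (Deploy): parent_id=NULL -> NULL
  - task 2 (Train): parent_id=1 -> Deploy
  - task 3 (Document): parent_id=NULL -> NULL
  - task 4 (Plan): parent_id=NULL -> NULL
  - task 5 (Optimize): parent_id=2 -> Train

SQL:
SELECT a.name AS item, b.name AS parent
FROM tasks a
LEFT JOIN tasks b ON a.parent_id = b.id

Result:
item     | parent
---------+-------
Deploy   | NULL  
Train    | Deploy
Document | NULL  
Plan     | NULL  
Optimize | Train 


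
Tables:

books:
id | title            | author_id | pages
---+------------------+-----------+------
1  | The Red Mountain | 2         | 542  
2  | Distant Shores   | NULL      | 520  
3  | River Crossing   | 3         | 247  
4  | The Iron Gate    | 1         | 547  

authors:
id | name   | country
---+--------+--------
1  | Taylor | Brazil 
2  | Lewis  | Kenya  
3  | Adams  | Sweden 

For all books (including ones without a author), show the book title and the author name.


LEFT JOIN keeps every row from books (the left table); where author_id has no match in authors, the author columns become NULL. Walk through each book:
  - book 1 (The Red Mountain): author_id=2 -> matches Lewis
  - book 2 (Distant Shores): author_id=NULL, no match -> kept with NULL
  - book 3 (River Crossing): author_id=3 -> matches Adams
  - book 4 (The Iron Gate): author_id=1 -> matches Taylor
All 4 rows appear; 1 has NULL author.

SQL:
SELECT a.title, b.name AS author
FROM books a
LEFT JOIN authors b ON a.author_id = b.id

Result:
title            | author
-----------------+-------
The Red Mountain | Lewis 
Distant Shores   | NULL  
River Crossing   | Adams 
The Iron Gate    | Taylor


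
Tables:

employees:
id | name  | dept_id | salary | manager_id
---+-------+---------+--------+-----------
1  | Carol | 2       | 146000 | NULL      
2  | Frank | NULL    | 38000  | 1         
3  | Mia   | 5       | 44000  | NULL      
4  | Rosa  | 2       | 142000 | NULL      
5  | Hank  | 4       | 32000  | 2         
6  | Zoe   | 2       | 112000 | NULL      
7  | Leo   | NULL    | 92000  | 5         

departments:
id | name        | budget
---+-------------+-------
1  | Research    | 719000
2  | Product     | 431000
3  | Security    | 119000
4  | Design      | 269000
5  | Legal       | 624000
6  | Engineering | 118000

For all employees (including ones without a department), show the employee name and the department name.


LEFT JOIN keeps every row from employees (the left table); where dept_id has no match in departments, the department columns become NULL. Walk through each employee:
  - employee 1 (Carol): dept_id=2 -> matches Product
  - employee 2 (Frank): dept_id=NULL, no match -> kept with NULL
  - employee 3 (Mia): dept_id=5 -> matches Legal
  - employee 4 (Rosa): dept_id=2 -> matches Product
  - employee 5 (Hank): dept_id=4 -> matches Design
  - employee 6 (Zoe): dept_id=2 -> matches Product
  - employee 7 (Leo): dept_id=NULL, no match -> kept with NULL
All 7 rows appear; 2 have NULL department.

SQL:
SELECT a.name, b.name AS department
FROM employees a
LEFT JOIN departments b ON a.dept_id = b.id

Result:
name  | department
------+-----------
Carol | Product   
Frank | NULL      
Mia   | Legal     
Rosa  | Product   
Hank  | Design    
Zoe   | Product   
Leo   | NULL      


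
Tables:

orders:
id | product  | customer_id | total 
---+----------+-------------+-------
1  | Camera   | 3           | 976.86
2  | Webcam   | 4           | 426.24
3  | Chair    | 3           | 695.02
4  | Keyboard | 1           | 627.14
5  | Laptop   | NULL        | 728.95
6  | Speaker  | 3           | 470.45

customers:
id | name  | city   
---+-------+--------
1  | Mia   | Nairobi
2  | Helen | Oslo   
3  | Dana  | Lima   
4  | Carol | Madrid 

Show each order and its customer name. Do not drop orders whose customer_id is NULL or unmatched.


LEFT JOIN keeps every row from orders (the left table); where customer_id has no match in customers, the customer columns become NULL. Walk through each order:
  - order 1 (Camera): customer_id=3 -> matches Dana
  - order 2 (Webcam): customer_id=4 -> matches Carol
  - order 3 (Chair): customer_id=3 -> matches Dana
  - order 4 (Keyboard): customer_id=1 -> matches Mia
  - order 5 (Laptop): customer_id=NULL, no match -> kept with NULL
  - order 6 (Speaker): customer_id=3 -> matches Dana
All 6 rows appear; 1 has NULL customer.

SQL:
SELECT a.product, b.name AS customer
FROM orders a
LEFT JOIN customers b ON a.customer_id = b.id

Result:
product  | customer
---------+---------
Camera   | Dana    
Webcam   | Carol   
Chair    | Dana    
Keyboard | Mia     
Laptop   | NULL    
Speaker  | Dana    


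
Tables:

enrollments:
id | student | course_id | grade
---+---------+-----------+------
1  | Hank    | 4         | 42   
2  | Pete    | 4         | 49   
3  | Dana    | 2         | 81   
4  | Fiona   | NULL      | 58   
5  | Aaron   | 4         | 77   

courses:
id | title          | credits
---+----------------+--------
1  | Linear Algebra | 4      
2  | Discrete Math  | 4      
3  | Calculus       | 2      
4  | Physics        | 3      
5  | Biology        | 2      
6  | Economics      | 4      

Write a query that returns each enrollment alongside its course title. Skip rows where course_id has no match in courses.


INNER JOIN keeps only enrollments rows whose course_id matches an id in courses. Walk through each enrollment:
  - enrollment 1 (Hank): course_id=4 -> matches Physics
  - enrollment 2 (Pete): course_id=4 -> matches Physics
  - enrollment 3 (Dana): course_id=2 -> matches Discrete Math
  - enrollment 4 (Fiona): course_id=NULL, no match -> dropped
  - enrollment 5 (Aaron): course_id=4 -> matches Physics
So 1 of 5 rows is dropped.

SQL:
SELECT a.student, b.title AS course
FROM enrollments a
INNER JOIN courses b ON a.course_id = b.id

Result:
student | course       
--------+--------------
Hank    | Physics      
Pete    | Physics      
Dana    | Discrete Math
Aaron   | Physics      


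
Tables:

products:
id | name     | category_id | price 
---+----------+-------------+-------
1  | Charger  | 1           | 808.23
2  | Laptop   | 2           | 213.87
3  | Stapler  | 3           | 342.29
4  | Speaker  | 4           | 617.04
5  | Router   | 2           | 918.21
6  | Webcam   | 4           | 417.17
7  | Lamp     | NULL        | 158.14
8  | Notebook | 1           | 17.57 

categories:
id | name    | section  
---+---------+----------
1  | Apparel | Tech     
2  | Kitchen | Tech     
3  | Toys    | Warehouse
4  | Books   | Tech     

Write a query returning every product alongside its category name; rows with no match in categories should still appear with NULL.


LEFT JOIN keeps every row from products (the left table); where category_id has no match in categories, the category columns become NULL. Walk through each product:
  - product 1 (Charger): category_id=1 -> matches Apparel
  - product 2 (Laptop): category_id=2 -> matches Kitchen
  - product 3 (Stapler): category_id=3 -> matches Toys
  - product 4 (Speaker): category_id=4 -> matches Books
  - product 5 (Router): category_id=2 -> matches Kitchen
  - product 6 (Webcam): category_id=4 -> matches Books
  - product 7 (Lamp): category_id=NULL, no match -> kept with NULL
  - product 8 (Notebook): category_id=1 -> matches Apparel
All 8 rows appear; 1 has NULL category.

SQL:
SELECT a.name, b.name AS category
FROM products a
LEFT JOIN categories b ON a.category_id = b.id

Result:
name     | category
---------+---------
Charger  | Apparel 
Laptop   | Kitchen 
Stapler  | Toys    
Speaker  | Books   
Router   | Kitchen 
Webcam   | Books   
Lamp     | NULL    
Notebook | Apparel 


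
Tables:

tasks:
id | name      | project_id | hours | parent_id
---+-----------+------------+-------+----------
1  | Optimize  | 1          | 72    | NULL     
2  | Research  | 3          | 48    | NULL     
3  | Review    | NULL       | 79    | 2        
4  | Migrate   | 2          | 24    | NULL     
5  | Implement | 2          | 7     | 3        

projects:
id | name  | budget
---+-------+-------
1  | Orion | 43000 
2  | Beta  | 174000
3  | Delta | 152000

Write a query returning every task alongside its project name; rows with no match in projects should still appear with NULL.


LEFT JOIN keeps every row from tasks (the left table); where project_id has no match in projects, the project columns become NULL. Walk through each task:
  - task 1 (Optimize): project_id=1 -> matches Orion
  - task 2 (Research): project_id=3 -> matches Delta
  - task 3 (Review): project_id=NULL, no match -> kept with NULL
  - task 4 (Migrate): project_id=2 -> matches Beta
  - task 5 (Implement): project_id=2 -> matches Beta
All 5 rows appear; 1 has NULL project.

SQL:
SELECT a.name, b.name AS project
FROM tasks a
LEFT JOIN projects b ON a.project_id = b.id

Result:
name      | project
----------+--------
Optimize  | Orion  
Research  | Delta  
Review    | NULL   
Migrate   | Beta   
Implement | Beta   


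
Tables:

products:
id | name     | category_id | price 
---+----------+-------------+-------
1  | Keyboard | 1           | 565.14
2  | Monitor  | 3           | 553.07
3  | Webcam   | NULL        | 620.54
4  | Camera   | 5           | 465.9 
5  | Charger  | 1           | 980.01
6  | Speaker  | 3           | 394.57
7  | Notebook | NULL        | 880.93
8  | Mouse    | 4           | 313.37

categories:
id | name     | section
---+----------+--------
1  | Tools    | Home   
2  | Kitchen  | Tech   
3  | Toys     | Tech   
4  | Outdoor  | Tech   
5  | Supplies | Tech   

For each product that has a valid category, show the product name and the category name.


INNER JOIN keeps only products rows whose category_id matches an id in categories. Walk through each product:
  - product 1 (Keyboard): category_id=1 -> matches Tools
  - product 2 (Monitor): category_id=3 -> matches Toys
  - product 3 (Webcam): category_id=NULL, no match -> dropped
  - product 4 (Camera): category_id=5 -> matches Supplies
  - product 5 (Charger): category_id=1 -> matches Tools
  - product 6 (Speaker): category_id=3 -> matches Toys
  - product 7 (Notebook): category_id=NULL, no match -> dropped
  - product 8 (Mouse): category_id=4 -> matches Outdoor
So 2 of 8 rows are dropped.

SQL:
SELECT a.name, b.name AS category
FROM products a
INNER JOIN categories b ON a.category_id = b.id

Result:
name     | category
---------+---------
Keyboard | Tools   
Monitor  | Toys    
Camera   | Supplies
Charger  | Tools   
Speaker  | Toys    
Mouse    | Outdoor 


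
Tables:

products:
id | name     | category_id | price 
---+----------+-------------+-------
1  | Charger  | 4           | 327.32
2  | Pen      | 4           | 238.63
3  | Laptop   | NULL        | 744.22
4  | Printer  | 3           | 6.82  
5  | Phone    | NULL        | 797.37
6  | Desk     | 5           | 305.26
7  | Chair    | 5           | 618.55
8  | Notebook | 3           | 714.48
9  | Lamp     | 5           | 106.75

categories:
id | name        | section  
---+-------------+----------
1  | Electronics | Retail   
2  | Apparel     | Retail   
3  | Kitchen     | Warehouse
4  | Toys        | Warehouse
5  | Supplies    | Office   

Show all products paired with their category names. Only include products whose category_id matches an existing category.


INNER JOIN keeps only products rows whose category_id matches an id in categories. Walk through each product:
  - product 1 (Charger): category_id=4 -> matches Toys
  - product 2 (Pen): category_id=4 -> matches Toys
  - product 3 (Laptop): category_id=NULL, no match -> dropped
  - product 4 (Printer): category_id=3 -> matches Kitchen
  - product 5 (Phone): category_id=NULL, no match -> dropped
  - product 6 (Desk): category_id=5 -> matches Supplies
  - product 7 (Chair): category_id=5 -> matches Supplies
  - product 8 (Notebook): category_id=3 -> matches Kitchen
  - product 9 (Lamp): category_id=5 -> matches Supplies
So 2 of 9 rows are dropped.

SQL:
SELECT a.name, b.name AS category
FROM products a
INNER JOIN categories b ON a.category_id = b.id

Result:
name     | category
---------+---------
Charger  | Toys    
Pen      | Toys    
Printer  | Kitchen 
Desk     | Supplies
Chair    | Supplies
Notebook | Kitchen 
Lamp     | Supplies


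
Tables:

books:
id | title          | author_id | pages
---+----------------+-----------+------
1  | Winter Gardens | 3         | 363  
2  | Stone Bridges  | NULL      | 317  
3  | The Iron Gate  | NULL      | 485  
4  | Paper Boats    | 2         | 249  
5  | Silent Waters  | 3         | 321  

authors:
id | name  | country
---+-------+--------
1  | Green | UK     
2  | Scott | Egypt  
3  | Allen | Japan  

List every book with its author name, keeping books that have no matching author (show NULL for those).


LEFT JOIN keeps every row from books (the left table); where author_id has no match in authors, the author columns become NULL. Walk through each book:
  - book 1 (Winter Gardens): author_id=3 -> matches Allen
  - book 2 (Stone Bridges): author_id=NULL, no match -> kept with NULL
  - book 3 (The Iron Gate): author_id=NULL, no match -> kept with NULL
  - book 4 (Paper Boats): author_id=2 -> matches Scott
  - book 5 (Silent Waters): author_id=3 -> matches Allen
All 5 rows appear; 2 have NULL author.

SQL:
SELECT a.title, b.name AS author
FROM books a
LEFT JOIN authors b ON a.author_id = b.id

Result:
title          | author
---------------+-------
Winter Gardens | Allen 
Stone Bridges  | NULL  
The Iron Gate  | NULL  
Paper Boats    | Scott 
Silent Waters  | Allen 


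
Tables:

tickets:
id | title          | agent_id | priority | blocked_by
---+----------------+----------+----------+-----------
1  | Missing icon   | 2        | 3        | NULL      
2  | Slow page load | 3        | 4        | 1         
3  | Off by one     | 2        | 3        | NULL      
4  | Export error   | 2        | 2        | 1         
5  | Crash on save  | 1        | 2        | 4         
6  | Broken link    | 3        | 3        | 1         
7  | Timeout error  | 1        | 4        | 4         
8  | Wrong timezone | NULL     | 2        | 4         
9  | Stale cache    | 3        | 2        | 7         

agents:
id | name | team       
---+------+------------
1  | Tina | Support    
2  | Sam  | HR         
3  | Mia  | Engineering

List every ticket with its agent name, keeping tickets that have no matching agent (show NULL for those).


LEFT JOIN keeps every row from tickets (the left table); where agent_id has no match in agents, the agent columns become NULL. Walk through each ticket:
  - ticket 1 (Missing icon): agent_id=2 -> matches Sam
  - ticket 2 (Slow page load): agent_id=3 -> matches Mia
  - ticket 3 (Off by one): agent_id=2 -> matches Sam
  - ticket 4 (Export error): agent_id=2 -> matches Sam
  - ticket 5 (Crash on save): agent_id=1 -> matches Tina
  - ticket 6 (Broken link): agent_id=3 -> matches Mia
  - ticket 7 (Timeout error): agent_id=1 -> matches Tina
  - ticket 8 (Wrong timezone): agent_id=NULL, no match -> kept with NULL
  - ticket 9 (Stale cache): agent_id=3 -> matches Mia
All 9 rows appear; 1 has NULL agent.

SQL:
SELECT a.title, b.name AS agent
FROM tickets a
LEFT JOIN agents b ON a.agent_id = b.id

Result:
title          | agent
---------------+------
Missing icon   | Sam  
Slow page load | Mia  
Off by one     | Sam  
Export error   | Sam  
Crash on save  | Tina 
Broken link    | Mia  
Timeout error  | Tina 
Wrong timezone | NULL 
Stale cache    | Mia  


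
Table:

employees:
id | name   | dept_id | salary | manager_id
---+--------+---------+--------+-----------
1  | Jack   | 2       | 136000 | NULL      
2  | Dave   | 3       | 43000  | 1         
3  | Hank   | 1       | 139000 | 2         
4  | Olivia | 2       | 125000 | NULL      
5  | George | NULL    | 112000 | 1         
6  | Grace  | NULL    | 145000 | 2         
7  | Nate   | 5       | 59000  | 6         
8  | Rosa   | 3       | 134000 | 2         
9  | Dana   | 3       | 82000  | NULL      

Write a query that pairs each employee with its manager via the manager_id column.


This is a self-join: employees is joined to a second copy of itself, matching each row's manager_id to another row's id. Use LEFT JOIN so rows with manager_id=NULL are kept.
  - employee 1 (Jack): manager_id=NULL -> NULL
  - employee 2 (Dave): manager_id=1 -> Jack
  - employee 3 (Hank): manager_id=2 -> Dave
  - employee 4 (Olivia): manager_id=NULL -> NULL
  - employee 5 (George): manager_id=1 -> Jack
  - employee 6 (Grace): manager_id=2 -> Dave
  - employee 7 (Nate): manager_id=6 -> Grace
  - employee 8 (Rosa): manager_id=2 -> Dave
  - employee 9 (Dana): manager_id=NULL -> NULL

SQL:
SELECT a.name AS item, b.name AS manager
FROM employees a
LEFT JOIN employees b ON a.manager_id = b.id

Result:
item   | manager
-------+--------
Jack   | NULL   
Dave   | Jack   
Hank   | Dave   
Olivia | NULL   
George | Jack   
Grace  | Dave   
Nate   | Grace  
Rosa   | Dave   
Dana   | NULL   


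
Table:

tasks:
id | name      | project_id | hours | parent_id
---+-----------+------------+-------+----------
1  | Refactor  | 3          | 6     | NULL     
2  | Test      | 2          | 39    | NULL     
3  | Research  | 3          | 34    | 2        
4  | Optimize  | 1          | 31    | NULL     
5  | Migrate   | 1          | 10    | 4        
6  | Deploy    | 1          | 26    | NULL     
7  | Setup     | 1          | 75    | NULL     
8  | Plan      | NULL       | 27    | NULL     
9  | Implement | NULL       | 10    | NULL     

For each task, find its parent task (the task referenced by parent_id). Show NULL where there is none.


This is a self-join: tasks is joined to a second copy of itself, matching each row's parent_id to another row's id. Use LEFT JOIN so rows with parent_id=NULL are kept.
  - task 1 (Refactor): parent_id=NULL -> NULL
  - task 2 (Test): parent_id=NULL -> NULL
  - task 3 (Research): parent_id=2 -> Test
  - task 4 (Optimize): parent_id=NULL -> NULL
  - task 5 (Migrate): parent_id=4 -> Optimize
  - task 6 (Deploy): parent_id=NULL -> NULL
  - task 7 (Setup): parent_id=NULL -> NULL
  - task 8 (Plan): parent_id=NULL -> NULL
  - task 9 (Implement): parent_id=NULL -> NULL

SQL:
SELECT a.name AS item, b.name AS parent
FROM tasks a
LEFT JOIN tasks b ON a.parent_id = b.id

Result:
item      | parent  
----------+---------
Refactor  | NULL    
Test      | NULL    
Research  | Test    
Optimize  | NULL    
Migrate   | Optimize
Deploy    | NULL    
Setup     | NULL    
Plan      | NULL    
Implement | NULL    


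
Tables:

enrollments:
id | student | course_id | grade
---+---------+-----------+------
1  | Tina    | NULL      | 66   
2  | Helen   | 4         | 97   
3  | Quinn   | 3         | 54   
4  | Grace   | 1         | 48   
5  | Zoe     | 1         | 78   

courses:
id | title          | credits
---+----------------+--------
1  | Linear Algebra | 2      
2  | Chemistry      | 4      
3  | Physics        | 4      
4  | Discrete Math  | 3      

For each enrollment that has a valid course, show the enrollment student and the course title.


INNER JOIN keeps only enrollments rows whose course_id matches an id in courses. Walk through each enrollment:
  - enrollment 1 (Tina): course_id=NULL, no match -> dropped
  - enrollment 2 (Helen): course_id=4 -> matches Discrete Math
  - enrollment 3 (Quinn): course_id=3 -> matches Physics
  - enrollment 4 (Grace): course_id=1 -> matches Linear Algebra
  - enrollment 5 (Zoe): course_id=1 -> matches Linear Algebra
So 1 of 5 rows is dropped.

SQL:
SELECT a.student, b.title AS course
FROM enrollments a
INNER JOIN courses b ON a.course_id = b.id

Result:
student | course        
--------+---------------
Helen   | Discrete Math 
Quinn   | Physics       
Grace   | Linear Algebra
Zoe     | Linear Algebra


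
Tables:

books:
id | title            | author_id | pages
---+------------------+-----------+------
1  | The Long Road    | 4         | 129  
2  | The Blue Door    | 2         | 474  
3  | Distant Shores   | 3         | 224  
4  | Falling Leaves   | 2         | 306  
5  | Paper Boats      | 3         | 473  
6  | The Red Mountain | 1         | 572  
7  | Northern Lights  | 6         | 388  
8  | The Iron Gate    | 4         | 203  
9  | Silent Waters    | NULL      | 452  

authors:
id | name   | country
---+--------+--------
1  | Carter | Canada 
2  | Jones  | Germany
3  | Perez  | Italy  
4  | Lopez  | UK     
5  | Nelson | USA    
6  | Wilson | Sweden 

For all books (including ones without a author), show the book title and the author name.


LEFT JOIN keeps every row from books (the left table); where author_id has no match in authors, the author columns become NULL. Walk through each book:
  - book 1 (The Long Road): author_id=4 -> matches Lopez
  - book 2 (The Blue Door): author_id=2 -> matches Jones
  - book 3 (Distant Shores): author_id=3 -> matches Perez
  - book 4 (Falling Leaves): author_id=2 -> matches Jones
  - book 5 (Paper Boats): author_id=3 -> matches Perez
  - book 6 (The Red Mountain): author_id=1 -> matches Carter
  - book 7 (Northern Lights): author_id=6 -> matches Wilson
  - book 8 (The Iron Gate): author_id=4 -> matches Lopez
  - book 9 (Silent Waters): author_id=NULL, no match -> kept with NULL
All 9 rows appear; 1 has NULL author.

SQL:
SELECT a.title, b.name AS author
FROM books a
LEFT JOIN authors b ON a.author_id = b.id

Result:
title            | author
-----------------+-------
The Long Road    | Lopez 
The Blue Door    | Jones 
Distant Shores   | Perez 
Falling Leaves   | Jones 
Paper Boats      | Perez 
The Red Mountain | Carter
Northern Lights  | Wilson
The Iron Gate    | Lopez 
Silent Waters    | NULL  


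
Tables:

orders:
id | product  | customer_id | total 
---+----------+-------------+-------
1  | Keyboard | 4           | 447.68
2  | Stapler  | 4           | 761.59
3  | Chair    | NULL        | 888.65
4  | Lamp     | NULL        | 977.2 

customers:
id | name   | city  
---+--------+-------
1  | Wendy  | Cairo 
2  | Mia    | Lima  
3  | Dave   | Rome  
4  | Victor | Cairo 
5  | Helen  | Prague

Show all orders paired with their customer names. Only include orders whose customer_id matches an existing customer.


INNER JOIN keeps only orders rows whose customer_id matches an id in customers. Walk through each order:
  - order 1 (Keyboard): customer_id=4 -> matches Victor
  - order 2 (Stapler): customer_id=4 -> matches Victor
  - order 3 (Chair): customer_id=NULL, no match -> dropped
  - order 4 (Lamp): customer_id=NULL, no match -> dropped
So 2 of 4 rows are dropped.

SQL:
SELECT a.product, b.name AS customer
FROM orders a
INNER JOIN customers b ON a.customer_id = b.id

Result:
product  | customer
---------+---------
Keyboard | Victor  
Stapler  | Victor  


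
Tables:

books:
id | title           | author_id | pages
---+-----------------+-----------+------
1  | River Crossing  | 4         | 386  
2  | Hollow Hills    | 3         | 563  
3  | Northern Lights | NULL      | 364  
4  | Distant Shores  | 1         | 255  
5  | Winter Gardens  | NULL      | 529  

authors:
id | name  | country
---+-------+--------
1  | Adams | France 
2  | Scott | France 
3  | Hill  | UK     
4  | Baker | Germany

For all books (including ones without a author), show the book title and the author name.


LEFT JOIN keeps every row from books (the left table); where author_id has no match in authors, the author columns become NULL. Walk through each book:
  - book 1 (River Crossing): author_id=4 -> matches Baker
  - book 2 (Hollow Hills): author_id=3 -> matches Hill
  - book 3 (Northern Lights): author_id=NULL, no match -> kept with NULL
  - book 4 (Distant Shores): author_id=1 -> matches Adams
  - book 5 (Winter Gardens): author_id=NULL, no match -> kept with NULL
All 5 rows appear; 2 have NULL author.

SQL:
SELECT a.title, b.name AS author
FROM books a
LEFT JOIN authors b ON a.author_id = b.id

Result:
title           | author
----------------+-------
River Crossing  | Baker 
Hollow Hills    | Hill  
Northern Lights | NULL  
Distant Shores  | Adams 
Winter Gardens  | NULL  


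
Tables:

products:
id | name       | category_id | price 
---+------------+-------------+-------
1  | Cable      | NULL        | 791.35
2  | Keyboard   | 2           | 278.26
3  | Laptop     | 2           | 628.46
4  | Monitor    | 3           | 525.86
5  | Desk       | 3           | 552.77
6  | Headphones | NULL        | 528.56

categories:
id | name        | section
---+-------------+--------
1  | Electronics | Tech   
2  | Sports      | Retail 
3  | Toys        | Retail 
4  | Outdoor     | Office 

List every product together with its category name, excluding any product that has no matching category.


INNER JOIN keeps only products rows whose category_id matches an id in categories. Walk through each product:
  - product 1 (Cable): category_id=NULL, no match -> dropped
  - product 2 (Keyboard): category_id=2 -> matches Sports
  - product 3 (Laptop): category_id=2 -> matches Sports
  - product 4 (Monitor): category_id=3 -> matches Toys
  - product 5 (Desk): category_id=3 -> matches Toys
  - product 6 (Headphones): category_id=NULL, no match -> dropped
So 2 of 6 rows are dropped.

SQL:
SELECT a.name, b.name AS category
FROM products a
INNER JOIN categories b ON a.category_id = b.id

Result:
name     | category
---------+---------
Keyboard | Sports  
Laptop   | Sports  
Monitor  | Toys    
Desk     | Toys    


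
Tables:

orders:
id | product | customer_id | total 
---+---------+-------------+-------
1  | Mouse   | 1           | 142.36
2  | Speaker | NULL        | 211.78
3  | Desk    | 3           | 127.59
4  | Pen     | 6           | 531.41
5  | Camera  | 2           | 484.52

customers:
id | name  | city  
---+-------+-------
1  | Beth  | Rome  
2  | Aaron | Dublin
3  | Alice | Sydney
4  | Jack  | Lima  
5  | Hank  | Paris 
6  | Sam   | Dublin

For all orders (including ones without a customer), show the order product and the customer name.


LEFT JOIN keeps every row from orders (the left table); where customer_id has no match in customers, the customer columns become NULL. Walk through each order:
  - order 1 (Mouse): customer_id=1 -> matches Beth
  - order 2 (Speaker): customer_id=NULL, no match -> kept with NULL
  - order 3 (Desk): customer_id=3 -> matches Alice
  - order 4 (Pen): customer_id=6 -> matches Sam
  - order 5 (Camera): customer_id=2 -> matches Aaron
All 5 rows appear; 1 has NULL customer.

SQL:
SELECT a.product, b.name AS customer
FROM orders a
LEFT JOIN customers b ON a.customer_id = b.id

Result:
product | customer
--------+---------
Mouse   | Beth    
Speaker | NULL    
Desk    | Alice   
Pen     | Sam     
Camera  | Aaron   


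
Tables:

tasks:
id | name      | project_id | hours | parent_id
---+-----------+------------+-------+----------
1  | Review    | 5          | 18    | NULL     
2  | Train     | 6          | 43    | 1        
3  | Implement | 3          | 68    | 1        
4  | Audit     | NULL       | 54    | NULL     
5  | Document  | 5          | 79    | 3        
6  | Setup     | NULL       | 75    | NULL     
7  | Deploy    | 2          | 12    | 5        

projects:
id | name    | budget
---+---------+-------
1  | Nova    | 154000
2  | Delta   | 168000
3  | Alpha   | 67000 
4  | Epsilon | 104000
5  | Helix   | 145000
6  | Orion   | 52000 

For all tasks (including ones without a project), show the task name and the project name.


LEFT JOIN keeps every row from tasks (the left table); where project_id has no match in projects, the project columns become NULL. Walk through each task:
  - task 1 (Review): project_id=5 -> matches Helix
  - task 2 (Train): project_id=6 -> matches Orion
  - task 3 (Implement): project_id=3 -> matches Alpha
  - task 4 (Audit): project_id=NULL, no match -> kept with NULL
  - task 5 (Document): project_id=5 -> matches Helix
  - task 6 (Setup): project_id=NULL, no match -> kept with NULL
  - task 7 (Deploy): project_id=2 -> matches Delta
All 7 rows appear; 2 have NULL project.

SQL:
SELECT a.name, b.name AS project
FROM tasks a
LEFT JOIN projects b ON a.project_id = b.id

Result:
name      | project
----------+--------
Review    | Helix  
Train     | Orion  
Implement | Alpha  
Audit     | NULL   
Document  | Helix  
Setup     | NULL   
Deploy    | Delta  


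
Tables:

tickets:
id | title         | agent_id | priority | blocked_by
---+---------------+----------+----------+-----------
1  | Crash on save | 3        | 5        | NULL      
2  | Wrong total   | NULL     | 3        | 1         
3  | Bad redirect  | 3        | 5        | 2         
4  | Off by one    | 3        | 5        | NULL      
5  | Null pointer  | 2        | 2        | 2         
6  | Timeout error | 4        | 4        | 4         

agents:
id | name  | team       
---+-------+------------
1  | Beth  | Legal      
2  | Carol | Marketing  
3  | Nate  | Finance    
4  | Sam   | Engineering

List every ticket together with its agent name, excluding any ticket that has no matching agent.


INNER JOIN keeps only tickets rows whose agent_id matches an id in agents. Walk through each ticket:
  - ticket 1 (Crash on save): agent_id=3 -> matches Nate
  - ticket 2 (Wrong total): agent_id=NULL, no match -> dropped
  - ticket 3 (Bad redirect): agent_id=3 -> matches Nate
  - ticket 4 (Off by one): agent_id=3 -> matches Nate
  - ticket 5 (Null pointer): agent_id=2 -> matches Carol
  - ticket 6 (Timeout error): agent_id=4 -> matches Sam
So 1 of 6 rows is dropped.

SQL:
SELECT a.title, b.name AS agent
FROM tickets a
INNER JOIN agents b ON a.agent_id = b.id

Result:
title         | agent
--------------+------
Crash on save | Nate 
Bad redirect  | Nate 
Off by one    | Nate 
Null pointer  | Carol
Timeout error | Sam  


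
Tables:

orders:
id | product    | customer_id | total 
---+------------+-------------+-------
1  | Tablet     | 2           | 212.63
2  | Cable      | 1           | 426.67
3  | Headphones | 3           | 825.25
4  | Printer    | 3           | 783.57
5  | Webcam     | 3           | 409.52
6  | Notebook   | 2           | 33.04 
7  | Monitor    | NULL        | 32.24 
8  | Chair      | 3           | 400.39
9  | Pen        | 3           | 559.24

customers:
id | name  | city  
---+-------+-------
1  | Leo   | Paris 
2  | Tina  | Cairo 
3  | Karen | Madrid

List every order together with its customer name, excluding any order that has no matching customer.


INNER JOIN keeps only orders rows whose customer_id matches an id in customers. Walk through each order:
  - order 1 (Tablet): customer_id=2 -> matches Tina
  - order 2 (Cable): customer_id=1 -> matches Leo
  - order 3 (Headphones): customer_id=3 -> matches Karen
  - order 4 (Printer): customer_id=3 -> matches Karen
  - order 5 (Webcam): customer_id=3 -> matches Karen
  - order 6 (Notebook): customer_id=2 -> matches Tina
  - order 7 (Monitor): customer_id=NULL, no match -> dropped
  - order 8 (Chair): customer_id=3 -> matches Karen
  - order 9 (Pen): customer_id=3 -> matches Karen
So 1 of 9 rows is dropped.

SQL:
SELECT a.product, b.name AS customer
FROM orders a
INNER JOIN customers b ON a.customer_id = b.id

Result:
product    | customer
-----------+---------
Tablet     | Tina    
Cable      | Leo     
Headphones | Karen   
Printer    | Karen   
Webcam     | Karen   
Notebook   | Tina    
Chair      | Karen   
Pen        | Karen   
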